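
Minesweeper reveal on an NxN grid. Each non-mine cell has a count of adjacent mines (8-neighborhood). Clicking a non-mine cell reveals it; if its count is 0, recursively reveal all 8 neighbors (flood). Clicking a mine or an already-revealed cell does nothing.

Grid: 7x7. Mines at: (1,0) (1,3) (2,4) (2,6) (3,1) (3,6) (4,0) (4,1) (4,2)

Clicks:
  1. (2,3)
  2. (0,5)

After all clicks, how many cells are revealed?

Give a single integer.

Click 1 (2,3) count=2: revealed 1 new [(2,3)] -> total=1
Click 2 (0,5) count=0: revealed 6 new [(0,4) (0,5) (0,6) (1,4) (1,5) (1,6)] -> total=7

Answer: 7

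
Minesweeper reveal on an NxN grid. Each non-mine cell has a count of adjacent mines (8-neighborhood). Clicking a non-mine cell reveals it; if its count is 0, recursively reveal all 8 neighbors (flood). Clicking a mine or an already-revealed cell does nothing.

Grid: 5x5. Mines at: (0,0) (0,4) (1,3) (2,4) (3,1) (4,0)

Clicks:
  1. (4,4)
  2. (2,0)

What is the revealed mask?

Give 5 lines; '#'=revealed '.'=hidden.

Click 1 (4,4) count=0: revealed 6 new [(3,2) (3,3) (3,4) (4,2) (4,3) (4,4)] -> total=6
Click 2 (2,0) count=1: revealed 1 new [(2,0)] -> total=7

Answer: .....
.....
#....
..###
..###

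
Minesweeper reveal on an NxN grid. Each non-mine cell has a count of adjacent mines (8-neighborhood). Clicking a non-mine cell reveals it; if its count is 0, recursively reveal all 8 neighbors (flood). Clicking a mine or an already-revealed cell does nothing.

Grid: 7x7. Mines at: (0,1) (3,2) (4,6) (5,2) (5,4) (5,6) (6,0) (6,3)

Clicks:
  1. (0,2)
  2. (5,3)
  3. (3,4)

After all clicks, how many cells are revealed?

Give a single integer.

Click 1 (0,2) count=1: revealed 1 new [(0,2)] -> total=1
Click 2 (5,3) count=3: revealed 1 new [(5,3)] -> total=2
Click 3 (3,4) count=0: revealed 21 new [(0,3) (0,4) (0,5) (0,6) (1,2) (1,3) (1,4) (1,5) (1,6) (2,2) (2,3) (2,4) (2,5) (2,6) (3,3) (3,4) (3,5) (3,6) (4,3) (4,4) (4,5)] -> total=23

Answer: 23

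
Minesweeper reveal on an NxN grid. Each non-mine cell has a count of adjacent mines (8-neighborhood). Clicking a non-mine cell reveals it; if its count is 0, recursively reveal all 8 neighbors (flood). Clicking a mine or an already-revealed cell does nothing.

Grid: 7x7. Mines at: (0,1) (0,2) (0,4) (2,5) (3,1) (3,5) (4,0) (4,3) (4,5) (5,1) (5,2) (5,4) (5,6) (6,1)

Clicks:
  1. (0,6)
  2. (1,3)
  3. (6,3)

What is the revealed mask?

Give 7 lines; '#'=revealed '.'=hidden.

Answer: .....##
...#.##
.......
.......
.......
.......
...#...

Derivation:
Click 1 (0,6) count=0: revealed 4 new [(0,5) (0,6) (1,5) (1,6)] -> total=4
Click 2 (1,3) count=2: revealed 1 new [(1,3)] -> total=5
Click 3 (6,3) count=2: revealed 1 new [(6,3)] -> total=6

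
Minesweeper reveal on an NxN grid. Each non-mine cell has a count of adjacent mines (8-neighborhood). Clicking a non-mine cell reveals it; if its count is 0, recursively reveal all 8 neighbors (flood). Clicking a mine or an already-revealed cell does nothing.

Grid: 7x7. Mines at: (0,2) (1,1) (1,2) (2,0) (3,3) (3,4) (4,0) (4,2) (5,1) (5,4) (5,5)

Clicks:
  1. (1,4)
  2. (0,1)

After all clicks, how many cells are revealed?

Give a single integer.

Click 1 (1,4) count=0: revealed 16 new [(0,3) (0,4) (0,5) (0,6) (1,3) (1,4) (1,5) (1,6) (2,3) (2,4) (2,5) (2,6) (3,5) (3,6) (4,5) (4,6)] -> total=16
Click 2 (0,1) count=3: revealed 1 new [(0,1)] -> total=17

Answer: 17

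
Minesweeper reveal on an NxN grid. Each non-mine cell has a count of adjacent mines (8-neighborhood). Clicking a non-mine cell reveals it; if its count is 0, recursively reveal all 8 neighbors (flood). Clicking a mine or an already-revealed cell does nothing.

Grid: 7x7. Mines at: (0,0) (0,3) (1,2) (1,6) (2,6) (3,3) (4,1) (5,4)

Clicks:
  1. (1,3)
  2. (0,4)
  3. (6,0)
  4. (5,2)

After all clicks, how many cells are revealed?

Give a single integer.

Answer: 10

Derivation:
Click 1 (1,3) count=2: revealed 1 new [(1,3)] -> total=1
Click 2 (0,4) count=1: revealed 1 new [(0,4)] -> total=2
Click 3 (6,0) count=0: revealed 8 new [(5,0) (5,1) (5,2) (5,3) (6,0) (6,1) (6,2) (6,3)] -> total=10
Click 4 (5,2) count=1: revealed 0 new [(none)] -> total=10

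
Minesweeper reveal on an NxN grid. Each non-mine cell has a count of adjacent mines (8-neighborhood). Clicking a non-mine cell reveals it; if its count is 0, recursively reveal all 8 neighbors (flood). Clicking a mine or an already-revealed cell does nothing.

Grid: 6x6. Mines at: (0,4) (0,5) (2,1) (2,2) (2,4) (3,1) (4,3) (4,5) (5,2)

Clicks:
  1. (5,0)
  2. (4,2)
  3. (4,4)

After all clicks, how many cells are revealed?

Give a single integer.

Click 1 (5,0) count=0: revealed 4 new [(4,0) (4,1) (5,0) (5,1)] -> total=4
Click 2 (4,2) count=3: revealed 1 new [(4,2)] -> total=5
Click 3 (4,4) count=2: revealed 1 new [(4,4)] -> total=6

Answer: 6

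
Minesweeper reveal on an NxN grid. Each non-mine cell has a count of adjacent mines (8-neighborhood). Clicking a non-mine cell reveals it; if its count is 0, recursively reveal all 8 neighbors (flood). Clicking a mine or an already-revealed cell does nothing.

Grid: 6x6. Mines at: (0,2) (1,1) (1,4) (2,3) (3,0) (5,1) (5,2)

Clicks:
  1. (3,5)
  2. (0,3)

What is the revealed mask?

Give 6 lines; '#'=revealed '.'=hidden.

Click 1 (3,5) count=0: revealed 11 new [(2,4) (2,5) (3,3) (3,4) (3,5) (4,3) (4,4) (4,5) (5,3) (5,4) (5,5)] -> total=11
Click 2 (0,3) count=2: revealed 1 new [(0,3)] -> total=12

Answer: ...#..
......
....##
...###
...###
...###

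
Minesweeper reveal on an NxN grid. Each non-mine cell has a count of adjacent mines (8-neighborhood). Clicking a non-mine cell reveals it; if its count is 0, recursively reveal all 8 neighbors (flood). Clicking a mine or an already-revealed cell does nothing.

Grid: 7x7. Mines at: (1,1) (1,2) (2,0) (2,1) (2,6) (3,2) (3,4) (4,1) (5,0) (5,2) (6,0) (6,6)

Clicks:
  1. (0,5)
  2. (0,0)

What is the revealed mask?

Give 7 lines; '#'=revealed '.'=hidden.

Answer: #..####
...####
...###.
.......
.......
.......
.......

Derivation:
Click 1 (0,5) count=0: revealed 11 new [(0,3) (0,4) (0,5) (0,6) (1,3) (1,4) (1,5) (1,6) (2,3) (2,4) (2,5)] -> total=11
Click 2 (0,0) count=1: revealed 1 new [(0,0)] -> total=12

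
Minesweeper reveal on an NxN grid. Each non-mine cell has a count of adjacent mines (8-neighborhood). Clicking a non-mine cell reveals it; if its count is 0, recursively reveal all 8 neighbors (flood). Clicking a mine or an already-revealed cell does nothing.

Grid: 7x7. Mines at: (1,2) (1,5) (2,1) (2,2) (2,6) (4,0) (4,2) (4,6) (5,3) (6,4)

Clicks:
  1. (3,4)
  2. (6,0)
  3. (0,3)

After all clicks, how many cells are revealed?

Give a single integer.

Click 1 (3,4) count=0: revealed 9 new [(2,3) (2,4) (2,5) (3,3) (3,4) (3,5) (4,3) (4,4) (4,5)] -> total=9
Click 2 (6,0) count=0: revealed 6 new [(5,0) (5,1) (5,2) (6,0) (6,1) (6,2)] -> total=15
Click 3 (0,3) count=1: revealed 1 new [(0,3)] -> total=16

Answer: 16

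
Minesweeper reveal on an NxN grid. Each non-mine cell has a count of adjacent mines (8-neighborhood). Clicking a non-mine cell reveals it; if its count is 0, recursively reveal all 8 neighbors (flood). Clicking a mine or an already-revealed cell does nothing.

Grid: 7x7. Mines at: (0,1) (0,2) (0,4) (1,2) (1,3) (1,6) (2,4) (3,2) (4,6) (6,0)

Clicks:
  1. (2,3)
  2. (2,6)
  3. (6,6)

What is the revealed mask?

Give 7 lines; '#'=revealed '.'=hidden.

Answer: .......
.......
...#..#
...###.
.#####.
.######
.######

Derivation:
Click 1 (2,3) count=4: revealed 1 new [(2,3)] -> total=1
Click 2 (2,6) count=1: revealed 1 new [(2,6)] -> total=2
Click 3 (6,6) count=0: revealed 20 new [(3,3) (3,4) (3,5) (4,1) (4,2) (4,3) (4,4) (4,5) (5,1) (5,2) (5,3) (5,4) (5,5) (5,6) (6,1) (6,2) (6,3) (6,4) (6,5) (6,6)] -> total=22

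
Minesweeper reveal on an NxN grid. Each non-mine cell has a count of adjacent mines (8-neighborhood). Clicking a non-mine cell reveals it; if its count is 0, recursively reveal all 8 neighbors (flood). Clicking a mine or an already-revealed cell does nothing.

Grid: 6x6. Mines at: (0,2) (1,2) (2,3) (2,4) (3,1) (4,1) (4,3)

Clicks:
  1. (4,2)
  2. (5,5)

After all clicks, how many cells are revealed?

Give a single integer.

Click 1 (4,2) count=3: revealed 1 new [(4,2)] -> total=1
Click 2 (5,5) count=0: revealed 6 new [(3,4) (3,5) (4,4) (4,5) (5,4) (5,5)] -> total=7

Answer: 7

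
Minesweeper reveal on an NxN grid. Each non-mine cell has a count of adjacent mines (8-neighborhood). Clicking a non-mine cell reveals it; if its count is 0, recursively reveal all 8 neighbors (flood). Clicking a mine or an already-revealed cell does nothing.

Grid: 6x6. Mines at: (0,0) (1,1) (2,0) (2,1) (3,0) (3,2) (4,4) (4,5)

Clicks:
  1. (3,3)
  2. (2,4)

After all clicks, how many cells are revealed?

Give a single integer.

Click 1 (3,3) count=2: revealed 1 new [(3,3)] -> total=1
Click 2 (2,4) count=0: revealed 14 new [(0,2) (0,3) (0,4) (0,5) (1,2) (1,3) (1,4) (1,5) (2,2) (2,3) (2,4) (2,5) (3,4) (3,5)] -> total=15

Answer: 15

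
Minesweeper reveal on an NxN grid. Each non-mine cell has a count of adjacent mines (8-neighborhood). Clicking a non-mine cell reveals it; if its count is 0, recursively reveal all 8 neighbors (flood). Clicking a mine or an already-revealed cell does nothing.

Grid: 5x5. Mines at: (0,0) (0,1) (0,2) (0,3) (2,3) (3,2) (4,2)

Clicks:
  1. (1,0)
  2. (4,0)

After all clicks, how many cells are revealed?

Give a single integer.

Click 1 (1,0) count=2: revealed 1 new [(1,0)] -> total=1
Click 2 (4,0) count=0: revealed 7 new [(1,1) (2,0) (2,1) (3,0) (3,1) (4,0) (4,1)] -> total=8

Answer: 8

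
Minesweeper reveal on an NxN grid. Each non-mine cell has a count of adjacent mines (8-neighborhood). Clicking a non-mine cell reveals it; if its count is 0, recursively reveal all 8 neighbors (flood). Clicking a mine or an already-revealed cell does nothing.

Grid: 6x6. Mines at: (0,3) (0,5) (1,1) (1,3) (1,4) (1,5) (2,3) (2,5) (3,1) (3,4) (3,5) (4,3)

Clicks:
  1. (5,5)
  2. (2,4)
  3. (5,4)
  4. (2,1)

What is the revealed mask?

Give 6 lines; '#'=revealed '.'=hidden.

Answer: ......
......
.#..#.
......
....##
....##

Derivation:
Click 1 (5,5) count=0: revealed 4 new [(4,4) (4,5) (5,4) (5,5)] -> total=4
Click 2 (2,4) count=7: revealed 1 new [(2,4)] -> total=5
Click 3 (5,4) count=1: revealed 0 new [(none)] -> total=5
Click 4 (2,1) count=2: revealed 1 new [(2,1)] -> total=6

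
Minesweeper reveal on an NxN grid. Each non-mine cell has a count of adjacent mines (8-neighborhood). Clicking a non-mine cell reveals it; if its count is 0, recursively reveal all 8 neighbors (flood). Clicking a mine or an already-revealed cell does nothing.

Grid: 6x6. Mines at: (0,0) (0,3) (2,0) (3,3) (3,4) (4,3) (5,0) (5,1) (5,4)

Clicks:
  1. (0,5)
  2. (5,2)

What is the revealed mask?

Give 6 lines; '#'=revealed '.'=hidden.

Answer: ....##
....##
....##
......
......
..#...

Derivation:
Click 1 (0,5) count=0: revealed 6 new [(0,4) (0,5) (1,4) (1,5) (2,4) (2,5)] -> total=6
Click 2 (5,2) count=2: revealed 1 new [(5,2)] -> total=7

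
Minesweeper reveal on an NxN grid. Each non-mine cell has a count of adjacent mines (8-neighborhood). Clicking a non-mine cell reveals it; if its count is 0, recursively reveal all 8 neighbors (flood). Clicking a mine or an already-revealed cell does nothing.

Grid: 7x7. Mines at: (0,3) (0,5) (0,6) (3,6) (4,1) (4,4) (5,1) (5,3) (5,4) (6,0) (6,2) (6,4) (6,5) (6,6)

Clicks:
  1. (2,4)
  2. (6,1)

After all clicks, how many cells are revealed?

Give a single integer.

Answer: 22

Derivation:
Click 1 (2,4) count=0: revealed 21 new [(0,0) (0,1) (0,2) (1,0) (1,1) (1,2) (1,3) (1,4) (1,5) (2,0) (2,1) (2,2) (2,3) (2,4) (2,5) (3,0) (3,1) (3,2) (3,3) (3,4) (3,5)] -> total=21
Click 2 (6,1) count=3: revealed 1 new [(6,1)] -> total=22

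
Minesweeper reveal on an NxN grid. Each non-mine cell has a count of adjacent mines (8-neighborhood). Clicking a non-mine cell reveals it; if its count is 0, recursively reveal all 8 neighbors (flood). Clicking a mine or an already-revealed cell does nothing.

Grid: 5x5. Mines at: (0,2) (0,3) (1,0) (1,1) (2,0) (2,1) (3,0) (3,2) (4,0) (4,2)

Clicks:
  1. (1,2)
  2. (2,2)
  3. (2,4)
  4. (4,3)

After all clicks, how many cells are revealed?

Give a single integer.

Click 1 (1,2) count=4: revealed 1 new [(1,2)] -> total=1
Click 2 (2,2) count=3: revealed 1 new [(2,2)] -> total=2
Click 3 (2,4) count=0: revealed 8 new [(1,3) (1,4) (2,3) (2,4) (3,3) (3,4) (4,3) (4,4)] -> total=10
Click 4 (4,3) count=2: revealed 0 new [(none)] -> total=10

Answer: 10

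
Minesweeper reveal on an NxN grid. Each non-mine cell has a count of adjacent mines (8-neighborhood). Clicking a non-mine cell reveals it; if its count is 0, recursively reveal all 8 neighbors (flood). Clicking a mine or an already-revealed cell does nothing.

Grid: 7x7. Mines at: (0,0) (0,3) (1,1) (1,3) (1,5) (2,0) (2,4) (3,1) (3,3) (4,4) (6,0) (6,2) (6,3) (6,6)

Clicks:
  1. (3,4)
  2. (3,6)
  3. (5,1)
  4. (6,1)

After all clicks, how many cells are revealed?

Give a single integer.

Click 1 (3,4) count=3: revealed 1 new [(3,4)] -> total=1
Click 2 (3,6) count=0: revealed 8 new [(2,5) (2,6) (3,5) (3,6) (4,5) (4,6) (5,5) (5,6)] -> total=9
Click 3 (5,1) count=2: revealed 1 new [(5,1)] -> total=10
Click 4 (6,1) count=2: revealed 1 new [(6,1)] -> total=11

Answer: 11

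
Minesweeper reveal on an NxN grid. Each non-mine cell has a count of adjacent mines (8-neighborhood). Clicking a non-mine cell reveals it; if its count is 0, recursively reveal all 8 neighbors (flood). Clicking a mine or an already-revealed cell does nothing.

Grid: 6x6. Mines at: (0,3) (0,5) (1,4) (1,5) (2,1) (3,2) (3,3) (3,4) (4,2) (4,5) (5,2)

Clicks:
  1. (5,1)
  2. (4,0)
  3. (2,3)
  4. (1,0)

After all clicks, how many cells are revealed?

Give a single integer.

Answer: 8

Derivation:
Click 1 (5,1) count=2: revealed 1 new [(5,1)] -> total=1
Click 2 (4,0) count=0: revealed 5 new [(3,0) (3,1) (4,0) (4,1) (5,0)] -> total=6
Click 3 (2,3) count=4: revealed 1 new [(2,3)] -> total=7
Click 4 (1,0) count=1: revealed 1 new [(1,0)] -> total=8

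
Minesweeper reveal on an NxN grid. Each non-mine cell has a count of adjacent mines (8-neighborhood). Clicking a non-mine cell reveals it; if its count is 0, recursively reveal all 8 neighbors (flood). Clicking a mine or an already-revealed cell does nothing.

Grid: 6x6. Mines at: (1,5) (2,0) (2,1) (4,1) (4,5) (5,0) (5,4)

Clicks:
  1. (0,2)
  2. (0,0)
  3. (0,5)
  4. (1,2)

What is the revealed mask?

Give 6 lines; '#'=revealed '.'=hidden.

Answer: ######
#####.
..###.
..###.
..###.
......

Derivation:
Click 1 (0,2) count=0: revealed 19 new [(0,0) (0,1) (0,2) (0,3) (0,4) (1,0) (1,1) (1,2) (1,3) (1,4) (2,2) (2,3) (2,4) (3,2) (3,3) (3,4) (4,2) (4,3) (4,4)] -> total=19
Click 2 (0,0) count=0: revealed 0 new [(none)] -> total=19
Click 3 (0,5) count=1: revealed 1 new [(0,5)] -> total=20
Click 4 (1,2) count=1: revealed 0 new [(none)] -> total=20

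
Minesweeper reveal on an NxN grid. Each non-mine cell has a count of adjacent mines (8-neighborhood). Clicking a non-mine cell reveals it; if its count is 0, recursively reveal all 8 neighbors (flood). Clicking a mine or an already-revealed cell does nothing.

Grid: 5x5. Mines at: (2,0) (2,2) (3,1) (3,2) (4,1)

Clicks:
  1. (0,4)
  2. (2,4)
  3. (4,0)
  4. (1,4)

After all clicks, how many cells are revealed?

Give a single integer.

Click 1 (0,4) count=0: revealed 16 new [(0,0) (0,1) (0,2) (0,3) (0,4) (1,0) (1,1) (1,2) (1,3) (1,4) (2,3) (2,4) (3,3) (3,4) (4,3) (4,4)] -> total=16
Click 2 (2,4) count=0: revealed 0 new [(none)] -> total=16
Click 3 (4,0) count=2: revealed 1 new [(4,0)] -> total=17
Click 4 (1,4) count=0: revealed 0 new [(none)] -> total=17

Answer: 17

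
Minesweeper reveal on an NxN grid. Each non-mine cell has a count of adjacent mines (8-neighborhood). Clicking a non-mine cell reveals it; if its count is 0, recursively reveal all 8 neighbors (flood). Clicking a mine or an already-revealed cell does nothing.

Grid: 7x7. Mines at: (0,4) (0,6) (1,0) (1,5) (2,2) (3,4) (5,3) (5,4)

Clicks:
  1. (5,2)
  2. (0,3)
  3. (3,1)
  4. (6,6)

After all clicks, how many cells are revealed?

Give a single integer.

Click 1 (5,2) count=1: revealed 1 new [(5,2)] -> total=1
Click 2 (0,3) count=1: revealed 1 new [(0,3)] -> total=2
Click 3 (3,1) count=1: revealed 1 new [(3,1)] -> total=3
Click 4 (6,6) count=0: revealed 10 new [(2,5) (2,6) (3,5) (3,6) (4,5) (4,6) (5,5) (5,6) (6,5) (6,6)] -> total=13

Answer: 13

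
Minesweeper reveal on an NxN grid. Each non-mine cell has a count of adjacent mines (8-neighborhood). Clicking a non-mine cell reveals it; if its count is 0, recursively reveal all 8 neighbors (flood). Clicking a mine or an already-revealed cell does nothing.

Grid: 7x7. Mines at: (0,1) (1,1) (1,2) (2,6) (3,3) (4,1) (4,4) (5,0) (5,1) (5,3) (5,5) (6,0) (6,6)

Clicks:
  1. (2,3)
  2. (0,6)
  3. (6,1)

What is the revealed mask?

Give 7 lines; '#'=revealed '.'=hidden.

Answer: ...####
...####
...###.
.......
.......
.......
.#.....

Derivation:
Click 1 (2,3) count=2: revealed 1 new [(2,3)] -> total=1
Click 2 (0,6) count=0: revealed 10 new [(0,3) (0,4) (0,5) (0,6) (1,3) (1,4) (1,5) (1,6) (2,4) (2,5)] -> total=11
Click 3 (6,1) count=3: revealed 1 new [(6,1)] -> total=12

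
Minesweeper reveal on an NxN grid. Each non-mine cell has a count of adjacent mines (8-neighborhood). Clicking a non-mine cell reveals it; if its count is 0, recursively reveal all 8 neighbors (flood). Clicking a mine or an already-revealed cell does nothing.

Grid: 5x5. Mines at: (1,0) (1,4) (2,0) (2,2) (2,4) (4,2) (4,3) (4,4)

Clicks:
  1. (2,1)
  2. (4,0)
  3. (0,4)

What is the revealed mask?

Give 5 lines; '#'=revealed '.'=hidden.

Answer: ....#
.....
.#...
##...
##...

Derivation:
Click 1 (2,1) count=3: revealed 1 new [(2,1)] -> total=1
Click 2 (4,0) count=0: revealed 4 new [(3,0) (3,1) (4,0) (4,1)] -> total=5
Click 3 (0,4) count=1: revealed 1 new [(0,4)] -> total=6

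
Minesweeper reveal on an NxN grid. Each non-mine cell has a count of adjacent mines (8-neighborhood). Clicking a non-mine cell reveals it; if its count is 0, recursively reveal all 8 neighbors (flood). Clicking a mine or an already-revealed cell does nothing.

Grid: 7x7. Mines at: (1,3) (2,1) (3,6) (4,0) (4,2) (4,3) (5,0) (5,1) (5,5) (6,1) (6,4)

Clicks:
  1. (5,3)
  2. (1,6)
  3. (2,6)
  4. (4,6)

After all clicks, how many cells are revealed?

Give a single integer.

Answer: 11

Derivation:
Click 1 (5,3) count=3: revealed 1 new [(5,3)] -> total=1
Click 2 (1,6) count=0: revealed 9 new [(0,4) (0,5) (0,6) (1,4) (1,5) (1,6) (2,4) (2,5) (2,6)] -> total=10
Click 3 (2,6) count=1: revealed 0 new [(none)] -> total=10
Click 4 (4,6) count=2: revealed 1 new [(4,6)] -> total=11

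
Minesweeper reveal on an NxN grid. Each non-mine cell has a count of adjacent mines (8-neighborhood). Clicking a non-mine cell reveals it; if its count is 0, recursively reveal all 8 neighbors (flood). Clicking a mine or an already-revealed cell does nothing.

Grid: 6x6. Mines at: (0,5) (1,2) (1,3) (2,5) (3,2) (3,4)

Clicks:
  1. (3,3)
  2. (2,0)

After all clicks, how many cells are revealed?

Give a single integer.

Click 1 (3,3) count=2: revealed 1 new [(3,3)] -> total=1
Click 2 (2,0) count=0: revealed 20 new [(0,0) (0,1) (1,0) (1,1) (2,0) (2,1) (3,0) (3,1) (4,0) (4,1) (4,2) (4,3) (4,4) (4,5) (5,0) (5,1) (5,2) (5,3) (5,4) (5,5)] -> total=21

Answer: 21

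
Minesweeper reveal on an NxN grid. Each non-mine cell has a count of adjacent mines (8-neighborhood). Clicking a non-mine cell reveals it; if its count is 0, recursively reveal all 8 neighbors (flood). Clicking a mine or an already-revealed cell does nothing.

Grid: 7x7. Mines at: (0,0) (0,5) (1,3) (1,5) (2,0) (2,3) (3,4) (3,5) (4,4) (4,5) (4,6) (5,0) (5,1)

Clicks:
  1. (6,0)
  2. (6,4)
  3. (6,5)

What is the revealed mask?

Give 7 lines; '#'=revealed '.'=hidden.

Click 1 (6,0) count=2: revealed 1 new [(6,0)] -> total=1
Click 2 (6,4) count=0: revealed 10 new [(5,2) (5,3) (5,4) (5,5) (5,6) (6,2) (6,3) (6,4) (6,5) (6,6)] -> total=11
Click 3 (6,5) count=0: revealed 0 new [(none)] -> total=11

Answer: .......
.......
.......
.......
.......
..#####
#.#####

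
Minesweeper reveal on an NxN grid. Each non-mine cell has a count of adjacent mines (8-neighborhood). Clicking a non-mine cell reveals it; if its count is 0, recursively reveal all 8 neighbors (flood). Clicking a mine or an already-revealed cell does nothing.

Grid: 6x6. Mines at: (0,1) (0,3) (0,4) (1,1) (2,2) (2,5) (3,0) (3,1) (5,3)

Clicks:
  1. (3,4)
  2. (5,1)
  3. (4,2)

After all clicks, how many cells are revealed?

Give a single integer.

Answer: 7

Derivation:
Click 1 (3,4) count=1: revealed 1 new [(3,4)] -> total=1
Click 2 (5,1) count=0: revealed 6 new [(4,0) (4,1) (4,2) (5,0) (5,1) (5,2)] -> total=7
Click 3 (4,2) count=2: revealed 0 new [(none)] -> total=7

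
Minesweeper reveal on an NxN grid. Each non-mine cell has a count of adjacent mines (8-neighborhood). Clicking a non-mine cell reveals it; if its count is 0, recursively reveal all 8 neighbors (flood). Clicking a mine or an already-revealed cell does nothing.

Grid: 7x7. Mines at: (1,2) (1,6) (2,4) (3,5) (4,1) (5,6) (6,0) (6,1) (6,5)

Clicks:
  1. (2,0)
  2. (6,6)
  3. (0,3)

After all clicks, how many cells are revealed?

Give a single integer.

Answer: 10

Derivation:
Click 1 (2,0) count=0: revealed 8 new [(0,0) (0,1) (1,0) (1,1) (2,0) (2,1) (3,0) (3,1)] -> total=8
Click 2 (6,6) count=2: revealed 1 new [(6,6)] -> total=9
Click 3 (0,3) count=1: revealed 1 new [(0,3)] -> total=10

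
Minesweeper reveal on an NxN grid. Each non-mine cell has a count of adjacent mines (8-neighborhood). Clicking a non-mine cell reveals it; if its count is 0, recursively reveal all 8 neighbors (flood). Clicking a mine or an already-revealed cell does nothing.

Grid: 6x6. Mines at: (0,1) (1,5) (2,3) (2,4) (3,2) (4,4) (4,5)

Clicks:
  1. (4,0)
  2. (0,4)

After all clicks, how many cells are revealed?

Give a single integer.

Answer: 15

Derivation:
Click 1 (4,0) count=0: revealed 14 new [(1,0) (1,1) (2,0) (2,1) (3,0) (3,1) (4,0) (4,1) (4,2) (4,3) (5,0) (5,1) (5,2) (5,3)] -> total=14
Click 2 (0,4) count=1: revealed 1 new [(0,4)] -> total=15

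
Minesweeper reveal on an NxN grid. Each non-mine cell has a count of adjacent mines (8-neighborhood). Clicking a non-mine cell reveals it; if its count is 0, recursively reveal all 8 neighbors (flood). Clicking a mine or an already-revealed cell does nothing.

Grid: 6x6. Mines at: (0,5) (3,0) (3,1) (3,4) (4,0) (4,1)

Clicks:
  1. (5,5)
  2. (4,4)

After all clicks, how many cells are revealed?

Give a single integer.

Click 1 (5,5) count=0: revealed 8 new [(4,2) (4,3) (4,4) (4,5) (5,2) (5,3) (5,4) (5,5)] -> total=8
Click 2 (4,4) count=1: revealed 0 new [(none)] -> total=8

Answer: 8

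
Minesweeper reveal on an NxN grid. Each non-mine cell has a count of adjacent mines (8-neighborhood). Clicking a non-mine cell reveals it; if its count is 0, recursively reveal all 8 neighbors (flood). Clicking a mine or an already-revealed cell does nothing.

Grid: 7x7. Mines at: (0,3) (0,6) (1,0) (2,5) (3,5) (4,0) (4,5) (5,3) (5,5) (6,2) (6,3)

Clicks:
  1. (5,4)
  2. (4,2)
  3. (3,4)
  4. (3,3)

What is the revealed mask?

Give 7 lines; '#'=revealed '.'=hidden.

Answer: .......
.####..
.####..
.####..
.####..
....#..
.......

Derivation:
Click 1 (5,4) count=4: revealed 1 new [(5,4)] -> total=1
Click 2 (4,2) count=1: revealed 1 new [(4,2)] -> total=2
Click 3 (3,4) count=3: revealed 1 new [(3,4)] -> total=3
Click 4 (3,3) count=0: revealed 14 new [(1,1) (1,2) (1,3) (1,4) (2,1) (2,2) (2,3) (2,4) (3,1) (3,2) (3,3) (4,1) (4,3) (4,4)] -> total=17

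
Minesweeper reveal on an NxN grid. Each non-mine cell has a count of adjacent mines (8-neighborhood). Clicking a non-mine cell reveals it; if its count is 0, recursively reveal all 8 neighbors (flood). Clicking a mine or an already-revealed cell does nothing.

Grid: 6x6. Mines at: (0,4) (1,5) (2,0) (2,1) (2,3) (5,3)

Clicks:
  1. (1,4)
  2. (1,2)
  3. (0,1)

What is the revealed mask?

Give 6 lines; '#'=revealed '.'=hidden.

Answer: ####..
#####.
......
......
......
......

Derivation:
Click 1 (1,4) count=3: revealed 1 new [(1,4)] -> total=1
Click 2 (1,2) count=2: revealed 1 new [(1,2)] -> total=2
Click 3 (0,1) count=0: revealed 7 new [(0,0) (0,1) (0,2) (0,3) (1,0) (1,1) (1,3)] -> total=9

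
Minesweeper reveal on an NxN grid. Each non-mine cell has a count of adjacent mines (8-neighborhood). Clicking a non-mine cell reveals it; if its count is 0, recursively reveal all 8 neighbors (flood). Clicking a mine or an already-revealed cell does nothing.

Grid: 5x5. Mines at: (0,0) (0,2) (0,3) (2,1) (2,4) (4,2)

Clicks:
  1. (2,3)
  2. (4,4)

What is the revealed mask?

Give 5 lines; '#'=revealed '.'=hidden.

Click 1 (2,3) count=1: revealed 1 new [(2,3)] -> total=1
Click 2 (4,4) count=0: revealed 4 new [(3,3) (3,4) (4,3) (4,4)] -> total=5

Answer: .....
.....
...#.
...##
...##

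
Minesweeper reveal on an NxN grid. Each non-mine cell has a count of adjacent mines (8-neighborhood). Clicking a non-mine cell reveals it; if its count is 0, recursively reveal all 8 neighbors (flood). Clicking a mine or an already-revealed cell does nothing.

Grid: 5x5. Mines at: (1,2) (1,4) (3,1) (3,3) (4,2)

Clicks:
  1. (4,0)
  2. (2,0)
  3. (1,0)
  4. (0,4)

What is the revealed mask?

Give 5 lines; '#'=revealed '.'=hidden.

Answer: ##..#
##...
##...
.....
#....

Derivation:
Click 1 (4,0) count=1: revealed 1 new [(4,0)] -> total=1
Click 2 (2,0) count=1: revealed 1 new [(2,0)] -> total=2
Click 3 (1,0) count=0: revealed 5 new [(0,0) (0,1) (1,0) (1,1) (2,1)] -> total=7
Click 4 (0,4) count=1: revealed 1 new [(0,4)] -> total=8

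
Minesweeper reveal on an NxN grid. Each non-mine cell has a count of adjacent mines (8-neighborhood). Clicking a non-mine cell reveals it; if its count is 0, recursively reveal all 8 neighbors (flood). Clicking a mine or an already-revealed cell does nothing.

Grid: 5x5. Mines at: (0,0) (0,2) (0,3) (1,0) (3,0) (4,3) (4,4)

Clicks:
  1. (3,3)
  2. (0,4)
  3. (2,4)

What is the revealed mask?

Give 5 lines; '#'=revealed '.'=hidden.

Click 1 (3,3) count=2: revealed 1 new [(3,3)] -> total=1
Click 2 (0,4) count=1: revealed 1 new [(0,4)] -> total=2
Click 3 (2,4) count=0: revealed 11 new [(1,1) (1,2) (1,3) (1,4) (2,1) (2,2) (2,3) (2,4) (3,1) (3,2) (3,4)] -> total=13

Answer: ....#
.####
.####
.####
.....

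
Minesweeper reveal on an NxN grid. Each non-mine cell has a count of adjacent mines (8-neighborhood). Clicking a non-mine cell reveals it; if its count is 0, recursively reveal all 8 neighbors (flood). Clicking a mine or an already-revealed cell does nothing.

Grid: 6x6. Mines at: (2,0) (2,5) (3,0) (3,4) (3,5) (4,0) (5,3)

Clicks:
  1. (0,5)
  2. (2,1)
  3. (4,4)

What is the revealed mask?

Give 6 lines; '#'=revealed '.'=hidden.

Answer: ######
######
.####.
.###..
.####.
......

Derivation:
Click 1 (0,5) count=0: revealed 22 new [(0,0) (0,1) (0,2) (0,3) (0,4) (0,5) (1,0) (1,1) (1,2) (1,3) (1,4) (1,5) (2,1) (2,2) (2,3) (2,4) (3,1) (3,2) (3,3) (4,1) (4,2) (4,3)] -> total=22
Click 2 (2,1) count=2: revealed 0 new [(none)] -> total=22
Click 3 (4,4) count=3: revealed 1 new [(4,4)] -> total=23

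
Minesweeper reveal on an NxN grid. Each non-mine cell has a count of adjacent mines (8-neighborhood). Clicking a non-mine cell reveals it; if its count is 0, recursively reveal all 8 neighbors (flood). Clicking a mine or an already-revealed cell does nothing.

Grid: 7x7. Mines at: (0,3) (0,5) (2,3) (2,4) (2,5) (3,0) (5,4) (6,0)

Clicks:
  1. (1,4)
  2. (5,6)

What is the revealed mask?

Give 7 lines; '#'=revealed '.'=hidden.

Answer: .......
....#..
.......
.....##
.....##
.....##
.....##

Derivation:
Click 1 (1,4) count=5: revealed 1 new [(1,4)] -> total=1
Click 2 (5,6) count=0: revealed 8 new [(3,5) (3,6) (4,5) (4,6) (5,5) (5,6) (6,5) (6,6)] -> total=9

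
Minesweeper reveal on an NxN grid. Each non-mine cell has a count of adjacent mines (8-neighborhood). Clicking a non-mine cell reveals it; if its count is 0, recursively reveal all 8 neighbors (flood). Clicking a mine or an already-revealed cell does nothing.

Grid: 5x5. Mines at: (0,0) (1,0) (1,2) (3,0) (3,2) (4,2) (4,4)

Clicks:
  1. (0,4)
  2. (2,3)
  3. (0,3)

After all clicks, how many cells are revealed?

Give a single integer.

Answer: 8

Derivation:
Click 1 (0,4) count=0: revealed 8 new [(0,3) (0,4) (1,3) (1,4) (2,3) (2,4) (3,3) (3,4)] -> total=8
Click 2 (2,3) count=2: revealed 0 new [(none)] -> total=8
Click 3 (0,3) count=1: revealed 0 new [(none)] -> total=8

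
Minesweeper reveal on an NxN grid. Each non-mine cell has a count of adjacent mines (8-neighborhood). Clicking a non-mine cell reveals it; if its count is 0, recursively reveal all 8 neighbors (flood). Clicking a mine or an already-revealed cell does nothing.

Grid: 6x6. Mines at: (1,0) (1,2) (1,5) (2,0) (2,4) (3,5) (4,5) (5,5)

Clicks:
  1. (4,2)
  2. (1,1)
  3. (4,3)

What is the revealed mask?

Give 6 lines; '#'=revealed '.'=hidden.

Click 1 (4,2) count=0: revealed 18 new [(2,1) (2,2) (2,3) (3,0) (3,1) (3,2) (3,3) (3,4) (4,0) (4,1) (4,2) (4,3) (4,4) (5,0) (5,1) (5,2) (5,3) (5,4)] -> total=18
Click 2 (1,1) count=3: revealed 1 new [(1,1)] -> total=19
Click 3 (4,3) count=0: revealed 0 new [(none)] -> total=19

Answer: ......
.#....
.###..
#####.
#####.
#####.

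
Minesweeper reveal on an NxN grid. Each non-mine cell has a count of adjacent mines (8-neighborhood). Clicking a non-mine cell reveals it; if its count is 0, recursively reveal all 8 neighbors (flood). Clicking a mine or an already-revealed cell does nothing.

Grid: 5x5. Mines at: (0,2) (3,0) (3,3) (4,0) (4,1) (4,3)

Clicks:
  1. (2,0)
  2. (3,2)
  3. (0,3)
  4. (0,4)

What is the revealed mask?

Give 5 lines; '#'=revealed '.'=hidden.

Click 1 (2,0) count=1: revealed 1 new [(2,0)] -> total=1
Click 2 (3,2) count=3: revealed 1 new [(3,2)] -> total=2
Click 3 (0,3) count=1: revealed 1 new [(0,3)] -> total=3
Click 4 (0,4) count=0: revealed 5 new [(0,4) (1,3) (1,4) (2,3) (2,4)] -> total=8

Answer: ...##
...##
#..##
..#..
.....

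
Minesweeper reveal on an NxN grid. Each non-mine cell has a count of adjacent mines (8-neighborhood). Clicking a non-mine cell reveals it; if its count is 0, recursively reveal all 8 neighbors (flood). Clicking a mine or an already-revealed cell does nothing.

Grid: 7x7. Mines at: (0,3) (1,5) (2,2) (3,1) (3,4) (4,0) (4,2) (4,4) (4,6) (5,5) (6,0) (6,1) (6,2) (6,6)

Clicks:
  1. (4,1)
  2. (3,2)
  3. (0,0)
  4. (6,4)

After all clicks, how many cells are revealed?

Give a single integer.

Answer: 11

Derivation:
Click 1 (4,1) count=3: revealed 1 new [(4,1)] -> total=1
Click 2 (3,2) count=3: revealed 1 new [(3,2)] -> total=2
Click 3 (0,0) count=0: revealed 8 new [(0,0) (0,1) (0,2) (1,0) (1,1) (1,2) (2,0) (2,1)] -> total=10
Click 4 (6,4) count=1: revealed 1 new [(6,4)] -> total=11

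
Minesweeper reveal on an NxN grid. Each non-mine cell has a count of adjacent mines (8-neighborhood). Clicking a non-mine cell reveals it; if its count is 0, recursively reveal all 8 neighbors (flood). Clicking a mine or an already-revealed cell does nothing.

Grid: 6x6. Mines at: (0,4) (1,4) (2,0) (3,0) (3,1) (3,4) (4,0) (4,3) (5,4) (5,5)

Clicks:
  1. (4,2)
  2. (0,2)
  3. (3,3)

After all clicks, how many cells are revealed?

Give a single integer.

Click 1 (4,2) count=2: revealed 1 new [(4,2)] -> total=1
Click 2 (0,2) count=0: revealed 11 new [(0,0) (0,1) (0,2) (0,3) (1,0) (1,1) (1,2) (1,3) (2,1) (2,2) (2,3)] -> total=12
Click 3 (3,3) count=2: revealed 1 new [(3,3)] -> total=13

Answer: 13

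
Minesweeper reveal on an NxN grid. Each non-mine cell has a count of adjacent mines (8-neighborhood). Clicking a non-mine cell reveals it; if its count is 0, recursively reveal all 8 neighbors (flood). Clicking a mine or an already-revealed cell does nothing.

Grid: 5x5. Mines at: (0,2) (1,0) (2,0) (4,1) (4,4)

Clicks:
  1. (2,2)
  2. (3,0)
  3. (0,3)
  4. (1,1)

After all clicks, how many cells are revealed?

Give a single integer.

Answer: 15

Derivation:
Click 1 (2,2) count=0: revealed 14 new [(0,3) (0,4) (1,1) (1,2) (1,3) (1,4) (2,1) (2,2) (2,3) (2,4) (3,1) (3,2) (3,3) (3,4)] -> total=14
Click 2 (3,0) count=2: revealed 1 new [(3,0)] -> total=15
Click 3 (0,3) count=1: revealed 0 new [(none)] -> total=15
Click 4 (1,1) count=3: revealed 0 new [(none)] -> total=15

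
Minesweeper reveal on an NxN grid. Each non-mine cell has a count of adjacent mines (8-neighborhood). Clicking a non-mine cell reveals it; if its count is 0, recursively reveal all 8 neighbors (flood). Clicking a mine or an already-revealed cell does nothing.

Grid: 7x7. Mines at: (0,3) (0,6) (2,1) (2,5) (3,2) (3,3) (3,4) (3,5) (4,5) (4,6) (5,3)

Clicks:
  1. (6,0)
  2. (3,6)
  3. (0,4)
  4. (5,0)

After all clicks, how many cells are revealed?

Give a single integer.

Click 1 (6,0) count=0: revealed 11 new [(3,0) (3,1) (4,0) (4,1) (4,2) (5,0) (5,1) (5,2) (6,0) (6,1) (6,2)] -> total=11
Click 2 (3,6) count=4: revealed 1 new [(3,6)] -> total=12
Click 3 (0,4) count=1: revealed 1 new [(0,4)] -> total=13
Click 4 (5,0) count=0: revealed 0 new [(none)] -> total=13

Answer: 13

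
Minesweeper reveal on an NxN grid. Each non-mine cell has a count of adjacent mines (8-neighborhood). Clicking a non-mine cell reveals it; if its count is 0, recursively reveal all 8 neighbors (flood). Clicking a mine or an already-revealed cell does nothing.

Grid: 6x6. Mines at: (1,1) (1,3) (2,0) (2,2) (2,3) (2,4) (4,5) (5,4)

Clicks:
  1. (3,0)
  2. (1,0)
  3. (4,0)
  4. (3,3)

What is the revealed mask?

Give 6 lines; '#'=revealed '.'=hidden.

Answer: ......
#.....
......
####..
####..
####..

Derivation:
Click 1 (3,0) count=1: revealed 1 new [(3,0)] -> total=1
Click 2 (1,0) count=2: revealed 1 new [(1,0)] -> total=2
Click 3 (4,0) count=0: revealed 11 new [(3,1) (3,2) (3,3) (4,0) (4,1) (4,2) (4,3) (5,0) (5,1) (5,2) (5,3)] -> total=13
Click 4 (3,3) count=3: revealed 0 new [(none)] -> total=13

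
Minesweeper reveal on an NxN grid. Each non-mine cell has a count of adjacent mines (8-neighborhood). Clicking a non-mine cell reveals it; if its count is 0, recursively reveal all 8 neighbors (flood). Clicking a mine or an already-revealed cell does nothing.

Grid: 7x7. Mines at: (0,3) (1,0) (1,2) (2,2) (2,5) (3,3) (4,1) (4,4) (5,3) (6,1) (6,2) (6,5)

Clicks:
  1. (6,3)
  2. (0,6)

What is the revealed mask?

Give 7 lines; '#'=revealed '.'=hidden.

Answer: ....###
....###
.......
.......
.......
.......
...#...

Derivation:
Click 1 (6,3) count=2: revealed 1 new [(6,3)] -> total=1
Click 2 (0,6) count=0: revealed 6 new [(0,4) (0,5) (0,6) (1,4) (1,5) (1,6)] -> total=7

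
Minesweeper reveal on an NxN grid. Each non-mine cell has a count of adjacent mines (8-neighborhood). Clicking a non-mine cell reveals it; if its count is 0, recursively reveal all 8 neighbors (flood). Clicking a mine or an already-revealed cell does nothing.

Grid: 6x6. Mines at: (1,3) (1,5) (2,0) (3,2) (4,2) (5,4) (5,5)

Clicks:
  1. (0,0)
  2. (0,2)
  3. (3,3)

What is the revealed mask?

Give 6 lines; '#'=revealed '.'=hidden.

Answer: ###...
###...
......
...#..
......
......

Derivation:
Click 1 (0,0) count=0: revealed 6 new [(0,0) (0,1) (0,2) (1,0) (1,1) (1,2)] -> total=6
Click 2 (0,2) count=1: revealed 0 new [(none)] -> total=6
Click 3 (3,3) count=2: revealed 1 new [(3,3)] -> total=7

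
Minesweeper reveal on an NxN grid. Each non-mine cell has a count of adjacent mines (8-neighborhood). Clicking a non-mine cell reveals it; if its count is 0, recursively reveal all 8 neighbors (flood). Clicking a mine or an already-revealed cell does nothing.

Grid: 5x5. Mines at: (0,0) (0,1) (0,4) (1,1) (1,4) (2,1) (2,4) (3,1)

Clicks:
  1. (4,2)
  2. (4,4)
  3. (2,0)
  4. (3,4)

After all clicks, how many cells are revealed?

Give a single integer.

Click 1 (4,2) count=1: revealed 1 new [(4,2)] -> total=1
Click 2 (4,4) count=0: revealed 5 new [(3,2) (3,3) (3,4) (4,3) (4,4)] -> total=6
Click 3 (2,0) count=3: revealed 1 new [(2,0)] -> total=7
Click 4 (3,4) count=1: revealed 0 new [(none)] -> total=7

Answer: 7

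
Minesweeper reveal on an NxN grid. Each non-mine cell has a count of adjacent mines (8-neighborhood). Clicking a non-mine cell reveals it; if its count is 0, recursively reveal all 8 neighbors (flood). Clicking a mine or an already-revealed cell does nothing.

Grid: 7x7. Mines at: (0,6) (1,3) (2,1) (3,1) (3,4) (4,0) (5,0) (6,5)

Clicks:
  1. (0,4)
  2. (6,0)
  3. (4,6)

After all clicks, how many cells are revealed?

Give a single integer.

Answer: 12

Derivation:
Click 1 (0,4) count=1: revealed 1 new [(0,4)] -> total=1
Click 2 (6,0) count=1: revealed 1 new [(6,0)] -> total=2
Click 3 (4,6) count=0: revealed 10 new [(1,5) (1,6) (2,5) (2,6) (3,5) (3,6) (4,5) (4,6) (5,5) (5,6)] -> total=12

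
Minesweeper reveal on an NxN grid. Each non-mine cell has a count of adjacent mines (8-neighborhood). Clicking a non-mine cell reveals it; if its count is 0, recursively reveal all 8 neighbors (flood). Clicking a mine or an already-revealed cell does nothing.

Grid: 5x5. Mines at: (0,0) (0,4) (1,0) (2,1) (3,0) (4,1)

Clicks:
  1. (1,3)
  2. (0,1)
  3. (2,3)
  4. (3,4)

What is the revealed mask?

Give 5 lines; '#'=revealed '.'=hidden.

Answer: .#...
..###
..###
..###
..###

Derivation:
Click 1 (1,3) count=1: revealed 1 new [(1,3)] -> total=1
Click 2 (0,1) count=2: revealed 1 new [(0,1)] -> total=2
Click 3 (2,3) count=0: revealed 11 new [(1,2) (1,4) (2,2) (2,3) (2,4) (3,2) (3,3) (3,4) (4,2) (4,3) (4,4)] -> total=13
Click 4 (3,4) count=0: revealed 0 new [(none)] -> total=13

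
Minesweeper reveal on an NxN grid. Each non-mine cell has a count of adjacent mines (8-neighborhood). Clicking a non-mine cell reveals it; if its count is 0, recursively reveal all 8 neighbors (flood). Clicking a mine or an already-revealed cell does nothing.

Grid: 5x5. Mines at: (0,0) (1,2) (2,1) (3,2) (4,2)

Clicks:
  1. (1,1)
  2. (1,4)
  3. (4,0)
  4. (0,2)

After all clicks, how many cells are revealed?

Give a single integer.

Answer: 16

Derivation:
Click 1 (1,1) count=3: revealed 1 new [(1,1)] -> total=1
Click 2 (1,4) count=0: revealed 10 new [(0,3) (0,4) (1,3) (1,4) (2,3) (2,4) (3,3) (3,4) (4,3) (4,4)] -> total=11
Click 3 (4,0) count=0: revealed 4 new [(3,0) (3,1) (4,0) (4,1)] -> total=15
Click 4 (0,2) count=1: revealed 1 new [(0,2)] -> total=16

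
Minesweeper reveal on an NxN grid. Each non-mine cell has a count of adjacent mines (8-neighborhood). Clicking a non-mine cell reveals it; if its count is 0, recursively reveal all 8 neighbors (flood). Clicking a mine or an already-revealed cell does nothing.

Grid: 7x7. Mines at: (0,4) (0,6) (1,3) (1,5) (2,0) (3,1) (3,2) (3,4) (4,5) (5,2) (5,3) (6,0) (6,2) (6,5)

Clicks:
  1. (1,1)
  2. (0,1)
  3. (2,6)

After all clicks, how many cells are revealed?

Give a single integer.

Answer: 7

Derivation:
Click 1 (1,1) count=1: revealed 1 new [(1,1)] -> total=1
Click 2 (0,1) count=0: revealed 5 new [(0,0) (0,1) (0,2) (1,0) (1,2)] -> total=6
Click 3 (2,6) count=1: revealed 1 new [(2,6)] -> total=7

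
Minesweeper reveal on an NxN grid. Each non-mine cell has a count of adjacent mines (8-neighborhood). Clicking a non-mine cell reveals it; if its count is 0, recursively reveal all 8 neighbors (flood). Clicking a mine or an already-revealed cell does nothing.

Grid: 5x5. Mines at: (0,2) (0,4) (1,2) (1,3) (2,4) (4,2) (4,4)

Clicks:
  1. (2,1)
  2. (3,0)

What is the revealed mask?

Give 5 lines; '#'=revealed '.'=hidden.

Click 1 (2,1) count=1: revealed 1 new [(2,1)] -> total=1
Click 2 (3,0) count=0: revealed 9 new [(0,0) (0,1) (1,0) (1,1) (2,0) (3,0) (3,1) (4,0) (4,1)] -> total=10

Answer: ##...
##...
##...
##...
##...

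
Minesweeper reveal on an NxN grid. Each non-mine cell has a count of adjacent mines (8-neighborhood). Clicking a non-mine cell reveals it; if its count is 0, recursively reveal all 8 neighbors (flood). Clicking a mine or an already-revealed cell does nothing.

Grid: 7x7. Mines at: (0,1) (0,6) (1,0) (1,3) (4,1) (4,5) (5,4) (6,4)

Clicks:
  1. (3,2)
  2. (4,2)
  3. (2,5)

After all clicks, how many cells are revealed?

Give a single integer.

Click 1 (3,2) count=1: revealed 1 new [(3,2)] -> total=1
Click 2 (4,2) count=1: revealed 1 new [(4,2)] -> total=2
Click 3 (2,5) count=0: revealed 9 new [(1,4) (1,5) (1,6) (2,4) (2,5) (2,6) (3,4) (3,5) (3,6)] -> total=11

Answer: 11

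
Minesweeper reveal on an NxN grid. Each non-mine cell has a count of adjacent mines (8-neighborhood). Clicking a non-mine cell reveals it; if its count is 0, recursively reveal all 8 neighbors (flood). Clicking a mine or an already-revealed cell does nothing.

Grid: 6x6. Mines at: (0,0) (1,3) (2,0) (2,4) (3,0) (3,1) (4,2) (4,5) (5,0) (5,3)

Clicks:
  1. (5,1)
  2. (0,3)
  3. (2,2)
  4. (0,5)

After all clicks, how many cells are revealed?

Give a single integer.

Answer: 7

Derivation:
Click 1 (5,1) count=2: revealed 1 new [(5,1)] -> total=1
Click 2 (0,3) count=1: revealed 1 new [(0,3)] -> total=2
Click 3 (2,2) count=2: revealed 1 new [(2,2)] -> total=3
Click 4 (0,5) count=0: revealed 4 new [(0,4) (0,5) (1,4) (1,5)] -> total=7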